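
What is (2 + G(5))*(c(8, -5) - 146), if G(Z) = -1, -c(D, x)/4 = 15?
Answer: -206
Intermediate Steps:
c(D, x) = -60 (c(D, x) = -4*15 = -60)
(2 + G(5))*(c(8, -5) - 146) = (2 - 1)*(-60 - 146) = 1*(-206) = -206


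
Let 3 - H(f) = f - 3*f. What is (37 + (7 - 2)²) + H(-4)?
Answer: 57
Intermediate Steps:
H(f) = 3 + 2*f (H(f) = 3 - (f - 3*f) = 3 - (-2)*f = 3 + 2*f)
(37 + (7 - 2)²) + H(-4) = (37 + (7 - 2)²) + (3 + 2*(-4)) = (37 + 5²) + (3 - 8) = (37 + 25) - 5 = 62 - 5 = 57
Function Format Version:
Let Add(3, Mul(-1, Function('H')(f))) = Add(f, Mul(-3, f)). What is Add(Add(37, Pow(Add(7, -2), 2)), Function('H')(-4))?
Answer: 57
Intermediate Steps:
Function('H')(f) = Add(3, Mul(2, f)) (Function('H')(f) = Add(3, Mul(-1, Add(f, Mul(-3, f)))) = Add(3, Mul(-1, Mul(-2, f))) = Add(3, Mul(2, f)))
Add(Add(37, Pow(Add(7, -2), 2)), Function('H')(-4)) = Add(Add(37, Pow(Add(7, -2), 2)), Add(3, Mul(2, -4))) = Add(Add(37, Pow(5, 2)), Add(3, -8)) = Add(Add(37, 25), -5) = Add(62, -5) = 57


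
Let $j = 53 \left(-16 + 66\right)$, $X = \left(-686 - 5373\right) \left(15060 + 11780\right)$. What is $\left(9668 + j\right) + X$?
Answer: $-162611242$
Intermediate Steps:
$X = -162623560$ ($X = \left(-6059\right) 26840 = -162623560$)
$j = 2650$ ($j = 53 \cdot 50 = 2650$)
$\left(9668 + j\right) + X = \left(9668 + 2650\right) - 162623560 = 12318 - 162623560 = -162611242$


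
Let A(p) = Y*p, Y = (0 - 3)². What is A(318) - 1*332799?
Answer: -329937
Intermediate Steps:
Y = 9 (Y = (-3)² = 9)
A(p) = 9*p
A(318) - 1*332799 = 9*318 - 1*332799 = 2862 - 332799 = -329937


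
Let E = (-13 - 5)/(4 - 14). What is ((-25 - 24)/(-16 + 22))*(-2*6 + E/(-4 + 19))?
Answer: 4851/50 ≈ 97.020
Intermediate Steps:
E = 9/5 (E = -18/(-10) = -18*(-⅒) = 9/5 ≈ 1.8000)
((-25 - 24)/(-16 + 22))*(-2*6 + E/(-4 + 19)) = ((-25 - 24)/(-16 + 22))*(-2*6 + 9/(5*(-4 + 19))) = (-49/6)*(-12 + (9/5)/15) = (-49*⅙)*(-12 + (9/5)*(1/15)) = -49*(-12 + 3/25)/6 = -49/6*(-297/25) = 4851/50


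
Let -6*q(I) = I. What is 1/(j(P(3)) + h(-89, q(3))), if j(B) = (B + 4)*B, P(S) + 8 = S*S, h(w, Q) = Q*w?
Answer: 2/99 ≈ 0.020202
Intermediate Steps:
q(I) = -I/6
P(S) = -8 + S² (P(S) = -8 + S*S = -8 + S²)
j(B) = B*(4 + B) (j(B) = (4 + B)*B = B*(4 + B))
1/(j(P(3)) + h(-89, q(3))) = 1/((-8 + 3²)*(4 + (-8 + 3²)) - ⅙*3*(-89)) = 1/((-8 + 9)*(4 + (-8 + 9)) - ½*(-89)) = 1/(1*(4 + 1) + 89/2) = 1/(1*5 + 89/2) = 1/(5 + 89/2) = 1/(99/2) = 2/99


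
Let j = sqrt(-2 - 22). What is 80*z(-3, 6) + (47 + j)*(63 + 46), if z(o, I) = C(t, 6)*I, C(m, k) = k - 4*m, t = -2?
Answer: 11843 + 218*I*sqrt(6) ≈ 11843.0 + 533.99*I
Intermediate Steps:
j = 2*I*sqrt(6) (j = sqrt(-24) = 2*I*sqrt(6) ≈ 4.899*I)
z(o, I) = 14*I (z(o, I) = (6 - 4*(-2))*I = (6 + 8)*I = 14*I)
80*z(-3, 6) + (47 + j)*(63 + 46) = 80*(14*6) + (47 + 2*I*sqrt(6))*(63 + 46) = 80*84 + (47 + 2*I*sqrt(6))*109 = 6720 + (5123 + 218*I*sqrt(6)) = 11843 + 218*I*sqrt(6)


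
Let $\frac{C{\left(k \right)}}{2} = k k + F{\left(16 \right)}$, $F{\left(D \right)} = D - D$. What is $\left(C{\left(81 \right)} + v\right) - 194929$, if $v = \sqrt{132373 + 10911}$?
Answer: $-181807 + 2 \sqrt{35821} \approx -1.8143 \cdot 10^{5}$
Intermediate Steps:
$F{\left(D \right)} = 0$
$v = 2 \sqrt{35821}$ ($v = \sqrt{143284} = 2 \sqrt{35821} \approx 378.53$)
$C{\left(k \right)} = 2 k^{2}$ ($C{\left(k \right)} = 2 \left(k k + 0\right) = 2 \left(k^{2} + 0\right) = 2 k^{2}$)
$\left(C{\left(81 \right)} + v\right) - 194929 = \left(2 \cdot 81^{2} + 2 \sqrt{35821}\right) - 194929 = \left(2 \cdot 6561 + 2 \sqrt{35821}\right) - 194929 = \left(13122 + 2 \sqrt{35821}\right) - 194929 = -181807 + 2 \sqrt{35821}$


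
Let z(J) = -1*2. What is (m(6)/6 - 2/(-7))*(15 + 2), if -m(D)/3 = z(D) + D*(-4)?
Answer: 1581/7 ≈ 225.86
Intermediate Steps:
z(J) = -2
m(D) = 6 + 12*D (m(D) = -3*(-2 + D*(-4)) = -3*(-2 - 4*D) = 6 + 12*D)
(m(6)/6 - 2/(-7))*(15 + 2) = ((6 + 12*6)/6 - 2/(-7))*(15 + 2) = ((6 + 72)*(⅙) - 2*(-⅐))*17 = (78*(⅙) + 2/7)*17 = (13 + 2/7)*17 = (93/7)*17 = 1581/7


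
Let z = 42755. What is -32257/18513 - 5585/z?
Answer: -17441684/9312039 ≈ -1.8730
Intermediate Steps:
-32257/18513 - 5585/z = -32257/18513 - 5585/42755 = -32257*1/18513 - 5585*1/42755 = -32257/18513 - 1117/8551 = -17441684/9312039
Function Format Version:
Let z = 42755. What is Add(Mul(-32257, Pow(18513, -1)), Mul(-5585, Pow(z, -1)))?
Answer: Rational(-17441684, 9312039) ≈ -1.8730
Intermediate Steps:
Add(Mul(-32257, Pow(18513, -1)), Mul(-5585, Pow(z, -1))) = Add(Mul(-32257, Pow(18513, -1)), Mul(-5585, Pow(42755, -1))) = Add(Mul(-32257, Rational(1, 18513)), Mul(-5585, Rational(1, 42755))) = Add(Rational(-32257, 18513), Rational(-1117, 8551)) = Rational(-17441684, 9312039)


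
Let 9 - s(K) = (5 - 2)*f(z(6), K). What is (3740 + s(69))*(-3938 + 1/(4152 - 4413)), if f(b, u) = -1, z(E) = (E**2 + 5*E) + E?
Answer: -3856376888/261 ≈ -1.4775e+7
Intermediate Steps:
z(E) = E**2 + 6*E
s(K) = 12 (s(K) = 9 - (5 - 2)*(-1) = 9 - 3*(-1) = 9 - 1*(-3) = 9 + 3 = 12)
(3740 + s(69))*(-3938 + 1/(4152 - 4413)) = (3740 + 12)*(-3938 + 1/(4152 - 4413)) = 3752*(-3938 + 1/(-261)) = 3752*(-3938 - 1/261) = 3752*(-1027819/261) = -3856376888/261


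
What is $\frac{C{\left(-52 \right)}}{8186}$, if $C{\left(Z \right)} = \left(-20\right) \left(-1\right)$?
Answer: $\frac{10}{4093} \approx 0.0024432$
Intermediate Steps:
$C{\left(Z \right)} = 20$
$\frac{C{\left(-52 \right)}}{8186} = \frac{20}{8186} = 20 \cdot \frac{1}{8186} = \frac{10}{4093}$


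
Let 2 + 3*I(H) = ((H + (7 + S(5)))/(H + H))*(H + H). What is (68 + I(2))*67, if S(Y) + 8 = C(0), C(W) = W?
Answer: 13601/3 ≈ 4533.7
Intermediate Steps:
S(Y) = -8 (S(Y) = -8 + 0 = -8)
I(H) = -1 + H/3 (I(H) = -⅔ + (((H + (7 - 8))/(H + H))*(H + H))/3 = -⅔ + (((H - 1)/((2*H)))*(2*H))/3 = -⅔ + (((-1 + H)*(1/(2*H)))*(2*H))/3 = -⅔ + (((-1 + H)/(2*H))*(2*H))/3 = -⅔ + (-1 + H)/3 = -⅔ + (-⅓ + H/3) = -1 + H/3)
(68 + I(2))*67 = (68 + (-1 + (⅓)*2))*67 = (68 + (-1 + ⅔))*67 = (68 - ⅓)*67 = (203/3)*67 = 13601/3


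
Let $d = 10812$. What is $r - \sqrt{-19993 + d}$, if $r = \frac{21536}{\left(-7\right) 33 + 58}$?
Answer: $- \frac{21536}{173} - i \sqrt{9181} \approx -124.49 - 95.818 i$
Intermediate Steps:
$r = - \frac{21536}{173}$ ($r = \frac{21536}{-231 + 58} = \frac{21536}{-173} = 21536 \left(- \frac{1}{173}\right) = - \frac{21536}{173} \approx -124.49$)
$r - \sqrt{-19993 + d} = - \frac{21536}{173} - \sqrt{-19993 + 10812} = - \frac{21536}{173} - \sqrt{-9181} = - \frac{21536}{173} - i \sqrt{9181}$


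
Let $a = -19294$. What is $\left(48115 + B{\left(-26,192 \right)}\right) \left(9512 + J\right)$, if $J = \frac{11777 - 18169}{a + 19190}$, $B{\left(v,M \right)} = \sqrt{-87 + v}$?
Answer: $\frac{5988152325}{13} + \frac{124455 i \sqrt{113}}{13} \approx 4.6063 \cdot 10^{8} + 1.0177 \cdot 10^{5} i$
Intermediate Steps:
$J = \frac{799}{13}$ ($J = \frac{11777 - 18169}{-19294 + 19190} = - \frac{6392}{-104} = \left(-6392\right) \left(- \frac{1}{104}\right) = \frac{799}{13} \approx 61.462$)
$\left(48115 + B{\left(-26,192 \right)}\right) \left(9512 + J\right) = \left(48115 + \sqrt{-87 - 26}\right) \left(9512 + \frac{799}{13}\right) = \left(48115 + \sqrt{-113}\right) \frac{124455}{13} = \left(48115 + i \sqrt{113}\right) \frac{124455}{13} = \frac{5988152325}{13} + \frac{124455 i \sqrt{113}}{13}$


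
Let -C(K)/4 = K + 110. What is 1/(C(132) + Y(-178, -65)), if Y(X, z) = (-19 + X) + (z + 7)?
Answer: -1/1223 ≈ -0.00081766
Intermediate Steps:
C(K) = -440 - 4*K (C(K) = -4*(K + 110) = -4*(110 + K) = -440 - 4*K)
Y(X, z) = -12 + X + z (Y(X, z) = (-19 + X) + (7 + z) = -12 + X + z)
1/(C(132) + Y(-178, -65)) = 1/((-440 - 4*132) + (-12 - 178 - 65)) = 1/((-440 - 528) - 255) = 1/(-968 - 255) = 1/(-1223) = -1/1223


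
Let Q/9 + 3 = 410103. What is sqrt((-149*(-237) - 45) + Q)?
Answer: 2*sqrt(931542) ≈ 1930.3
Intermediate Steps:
Q = 3690900 (Q = -27 + 9*410103 = -27 + 3690927 = 3690900)
sqrt((-149*(-237) - 45) + Q) = sqrt((-149*(-237) - 45) + 3690900) = sqrt((35313 - 45) + 3690900) = sqrt(35268 + 3690900) = sqrt(3726168) = 2*sqrt(931542)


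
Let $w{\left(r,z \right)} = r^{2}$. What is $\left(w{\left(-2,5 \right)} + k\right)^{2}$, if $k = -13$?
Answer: $81$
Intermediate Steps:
$\left(w{\left(-2,5 \right)} + k\right)^{2} = \left(\left(-2\right)^{2} - 13\right)^{2} = \left(4 - 13\right)^{2} = \left(-9\right)^{2} = 81$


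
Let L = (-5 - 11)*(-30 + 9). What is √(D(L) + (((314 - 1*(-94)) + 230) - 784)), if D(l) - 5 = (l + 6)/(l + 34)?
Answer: I*√4794090/185 ≈ 11.835*I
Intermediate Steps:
L = 336 (L = -16*(-21) = 336)
D(l) = 5 + (6 + l)/(34 + l) (D(l) = 5 + (l + 6)/(l + 34) = 5 + (6 + l)/(34 + l))
√(D(L) + (((314 - 1*(-94)) + 230) - 784)) = √(2*(88 + 3*336)/(34 + 336) + (((314 - 1*(-94)) + 230) - 784)) = √(2*(88 + 1008)/370 + (((314 + 94) + 230) - 784)) = √(2*(1/370)*1096 + ((408 + 230) - 784)) = √(1096/185 + (638 - 784)) = √(1096/185 - 146) = √(-25914/185) = I*√4794090/185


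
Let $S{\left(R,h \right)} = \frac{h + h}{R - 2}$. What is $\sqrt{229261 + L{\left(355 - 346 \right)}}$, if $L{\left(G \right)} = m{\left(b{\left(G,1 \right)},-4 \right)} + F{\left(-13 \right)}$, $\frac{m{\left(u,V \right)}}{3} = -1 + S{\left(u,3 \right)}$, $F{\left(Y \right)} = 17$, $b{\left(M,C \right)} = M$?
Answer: $\frac{3 \sqrt{1248289}}{7} \approx 478.83$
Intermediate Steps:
$S{\left(R,h \right)} = \frac{2 h}{-2 + R}$
$m{\left(u,V \right)} = -3 + \frac{18}{-2 + u}$ ($m{\left(u,V \right)} = 3 \left(-1 + 2 \cdot 3 \frac{1}{-2 + u}\right) = 3 \left(-1 + \frac{6}{-2 + u}\right) = -3 + \frac{18}{-2 + u}$)
$L{\left(G \right)} = 17 + \frac{3 \left(8 - G\right)}{-2 + G}$ ($L{\left(G \right)} = \frac{3 \left(8 - G\right)}{-2 + G} + 17 = 17 + \frac{3 \left(8 - G\right)}{-2 + G}$)
$\sqrt{229261 + L{\left(355 - 346 \right)}} = \sqrt{229261 + \frac{2 \left(-5 + 7 \left(355 - 346\right)\right)}{-2 + \left(355 - 346\right)}} = \sqrt{229261 + \frac{2 \left(-5 + 7 \cdot 9\right)}{-2 + 9}} = \sqrt{229261 + \frac{2 \left(-5 + 63\right)}{7}} = \sqrt{229261 + 2 \cdot \frac{1}{7} \cdot 58} = \sqrt{229261 + \frac{116}{7}} = \sqrt{\frac{1604943}{7}} = \frac{3 \sqrt{1248289}}{7}$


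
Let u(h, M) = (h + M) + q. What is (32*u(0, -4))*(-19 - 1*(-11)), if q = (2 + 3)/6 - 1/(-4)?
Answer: 2240/3 ≈ 746.67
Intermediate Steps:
q = 13/12 (q = 5*(⅙) - 1*(-¼) = ⅚ + ¼ = 13/12 ≈ 1.0833)
u(h, M) = 13/12 + M + h (u(h, M) = (h + M) + 13/12 = (M + h) + 13/12 = 13/12 + M + h)
(32*u(0, -4))*(-19 - 1*(-11)) = (32*(13/12 - 4 + 0))*(-19 - 1*(-11)) = (32*(-35/12))*(-19 + 11) = -280/3*(-8) = 2240/3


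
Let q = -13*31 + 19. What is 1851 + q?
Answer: 1467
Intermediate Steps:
q = -384 (q = -403 + 19 = -384)
1851 + q = 1851 - 384 = 1467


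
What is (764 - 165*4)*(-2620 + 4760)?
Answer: 222560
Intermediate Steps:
(764 - 165*4)*(-2620 + 4760) = (764 - 660)*2140 = 104*2140 = 222560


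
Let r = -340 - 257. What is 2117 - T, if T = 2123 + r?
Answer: 591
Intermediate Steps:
r = -597
T = 1526 (T = 2123 - 597 = 1526)
2117 - T = 2117 - 1*1526 = 2117 - 1526 = 591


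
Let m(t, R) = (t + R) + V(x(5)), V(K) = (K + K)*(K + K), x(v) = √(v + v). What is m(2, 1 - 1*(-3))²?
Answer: 2116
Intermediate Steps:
x(v) = √2*√v (x(v) = √(2*v) = √2*√v)
V(K) = 4*K² (V(K) = (2*K)*(2*K) = 4*K²)
m(t, R) = 40 + R + t (m(t, R) = (t + R) + 4*(√2*√5)² = (R + t) + 4*(√10)² = (R + t) + 4*10 = (R + t) + 40 = 40 + R + t)
m(2, 1 - 1*(-3))² = (40 + (1 - 1*(-3)) + 2)² = (40 + (1 + 3) + 2)² = (40 + 4 + 2)² = 46² = 2116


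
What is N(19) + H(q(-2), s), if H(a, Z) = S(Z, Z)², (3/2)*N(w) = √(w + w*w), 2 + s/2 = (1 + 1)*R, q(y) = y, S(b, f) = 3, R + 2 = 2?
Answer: 9 + 4*√95/3 ≈ 21.996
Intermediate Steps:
R = 0 (R = -2 + 2 = 0)
s = -4 (s = -4 + 2*((1 + 1)*0) = -4 + 2*(2*0) = -4 + 2*0 = -4 + 0 = -4)
N(w) = 2*√(w + w²)/3 (N(w) = 2*√(w + w*w)/3 = 2*√(w + w²)/3)
H(a, Z) = 9 (H(a, Z) = 3² = 9)
N(19) + H(q(-2), s) = 2*√(19*(1 + 19))/3 + 9 = 2*√(19*20)/3 + 9 = 2*√380/3 + 9 = 2*(2*√95)/3 + 9 = 4*√95/3 + 9 = 9 + 4*√95/3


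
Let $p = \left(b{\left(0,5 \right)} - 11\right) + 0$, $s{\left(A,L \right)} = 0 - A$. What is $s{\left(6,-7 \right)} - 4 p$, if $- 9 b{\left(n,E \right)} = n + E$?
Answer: $\frac{362}{9} \approx 40.222$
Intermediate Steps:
$b{\left(n,E \right)} = - \frac{E}{9} - \frac{n}{9}$ ($b{\left(n,E \right)} = - \frac{n + E}{9} = - \frac{E + n}{9} = - \frac{E}{9} - \frac{n}{9}$)
$s{\left(A,L \right)} = - A$
$p = - \frac{104}{9}$ ($p = \left(\left(\left(- \frac{1}{9}\right) 5 - 0\right) - 11\right) + 0 = \left(\left(- \frac{5}{9} + 0\right) - 11\right) + 0 = \left(- \frac{5}{9} - 11\right) + 0 = - \frac{104}{9} + 0 = - \frac{104}{9} \approx -11.556$)
$s{\left(6,-7 \right)} - 4 p = \left(-1\right) 6 - - \frac{416}{9} = -6 + \frac{416}{9} = \frac{362}{9}$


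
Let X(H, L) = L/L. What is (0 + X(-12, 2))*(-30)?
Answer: -30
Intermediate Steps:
X(H, L) = 1
(0 + X(-12, 2))*(-30) = (0 + 1)*(-30) = 1*(-30) = -30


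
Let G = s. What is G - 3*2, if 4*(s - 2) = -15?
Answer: -31/4 ≈ -7.7500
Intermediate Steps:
s = -7/4 (s = 2 + (¼)*(-15) = 2 - 15/4 = -7/4 ≈ -1.7500)
G = -7/4 ≈ -1.7500
G - 3*2 = -7/4 - 3*2 = -7/4 - 6 = -31/4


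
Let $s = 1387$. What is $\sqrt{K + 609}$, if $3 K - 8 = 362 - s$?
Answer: $3 \sqrt{30} \approx 16.432$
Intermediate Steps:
$K = -339$ ($K = \frac{8}{3} + \frac{362 - 1387}{3} = \frac{8}{3} + \frac{1}{3} \left(-1025\right) = \frac{8}{3} - \frac{1025}{3} = -339$)
$\sqrt{K + 609} = \sqrt{-339 + 609} = \sqrt{270} = 3 \sqrt{30}$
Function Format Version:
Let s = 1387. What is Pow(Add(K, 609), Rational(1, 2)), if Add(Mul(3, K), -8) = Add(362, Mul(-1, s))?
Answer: Mul(3, Pow(30, Rational(1, 2))) ≈ 16.432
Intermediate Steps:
K = -339 (K = Add(Rational(8, 3), Mul(Rational(1, 3), Add(362, Mul(-1, 1387)))) = Add(Rational(8, 3), Mul(Rational(1, 3), Add(362, -1387))) = Add(Rational(8, 3), Mul(Rational(1, 3), -1025)) = Add(Rational(8, 3), Rational(-1025, 3)) = -339)
Pow(Add(K, 609), Rational(1, 2)) = Pow(Add(-339, 609), Rational(1, 2)) = Pow(270, Rational(1, 2)) = Mul(3, Pow(30, Rational(1, 2)))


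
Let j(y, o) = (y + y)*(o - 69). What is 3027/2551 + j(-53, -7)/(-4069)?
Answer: -8233993/10380019 ≈ -0.79325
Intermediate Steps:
j(y, o) = 2*y*(-69 + o) (j(y, o) = (2*y)*(-69 + o) = 2*y*(-69 + o))
3027/2551 + j(-53, -7)/(-4069) = 3027/2551 + (2*(-53)*(-69 - 7))/(-4069) = 3027*(1/2551) + (2*(-53)*(-76))*(-1/4069) = 3027/2551 + 8056*(-1/4069) = 3027/2551 - 8056/4069 = -8233993/10380019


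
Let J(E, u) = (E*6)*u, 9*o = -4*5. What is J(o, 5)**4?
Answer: 1600000000/81 ≈ 1.9753e+7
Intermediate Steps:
o = -20/9 (o = (-4*5)/9 = (1/9)*(-20) = -20/9 ≈ -2.2222)
J(E, u) = 6*E*u (J(E, u) = (6*E)*u = 6*E*u)
J(o, 5)**4 = (6*(-20/9)*5)**4 = (-200/3)**4 = 1600000000/81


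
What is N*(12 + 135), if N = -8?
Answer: -1176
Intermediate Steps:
N*(12 + 135) = -8*(12 + 135) = -8*147 = -1176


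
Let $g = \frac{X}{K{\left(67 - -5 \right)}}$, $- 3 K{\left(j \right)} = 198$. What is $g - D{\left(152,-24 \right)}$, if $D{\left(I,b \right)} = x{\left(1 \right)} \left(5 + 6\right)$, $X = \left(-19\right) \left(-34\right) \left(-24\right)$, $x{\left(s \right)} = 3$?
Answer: $\frac{2221}{11} \approx 201.91$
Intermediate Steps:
$K{\left(j \right)} = -66$ ($K{\left(j \right)} = \left(- \frac{1}{3}\right) 198 = -66$)
$X = -15504$ ($X = 646 \left(-24\right) = -15504$)
$g = \frac{2584}{11}$ ($g = - \frac{15504}{-66} = \left(-15504\right) \left(- \frac{1}{66}\right) = \frac{2584}{11} \approx 234.91$)
$D{\left(I,b \right)} = 33$ ($D{\left(I,b \right)} = 3 \left(5 + 6\right) = 3 \cdot 11 = 33$)
$g - D{\left(152,-24 \right)} = \frac{2584}{11} - 33 = \frac{2221}{11}$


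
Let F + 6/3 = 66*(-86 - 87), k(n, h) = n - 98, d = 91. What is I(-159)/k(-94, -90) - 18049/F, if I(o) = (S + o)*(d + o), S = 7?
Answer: -1790183/34260 ≈ -52.253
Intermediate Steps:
k(n, h) = -98 + n
F = -11420 (F = -2 + 66*(-86 - 87) = -2 + 66*(-173) = -2 - 11418 = -11420)
I(o) = (7 + o)*(91 + o)
I(-159)/k(-94, -90) - 18049/F = (637 + (-159)² + 98*(-159))/(-98 - 94) - 18049/(-11420) = (637 + 25281 - 15582)/(-192) - 18049*(-1/11420) = 10336*(-1/192) + 18049/11420 = -323/6 + 18049/11420 = -1790183/34260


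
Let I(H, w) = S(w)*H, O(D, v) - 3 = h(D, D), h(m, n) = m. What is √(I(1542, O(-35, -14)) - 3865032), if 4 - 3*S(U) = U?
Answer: 72*I*√742 ≈ 1961.3*I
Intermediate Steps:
S(U) = 4/3 - U/3
O(D, v) = 3 + D
I(H, w) = H*(4/3 - w/3) (I(H, w) = (4/3 - w/3)*H = H*(4/3 - w/3))
√(I(1542, O(-35, -14)) - 3865032) = √((⅓)*1542*(4 - (3 - 35)) - 3865032) = √((⅓)*1542*(4 - 1*(-32)) - 3865032) = √((⅓)*1542*(4 + 32) - 3865032) = √((⅓)*1542*36 - 3865032) = √(18504 - 3865032) = √(-3846528) = 72*I*√742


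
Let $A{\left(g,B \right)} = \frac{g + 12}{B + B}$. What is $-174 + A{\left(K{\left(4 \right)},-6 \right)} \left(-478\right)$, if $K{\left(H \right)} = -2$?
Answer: $\frac{673}{3} \approx 224.33$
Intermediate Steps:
$A{\left(g,B \right)} = \frac{12 + g}{2 B}$
$-174 + A{\left(K{\left(4 \right)},-6 \right)} \left(-478\right) = -174 + \frac{12 - 2}{2 \left(-6\right)} \left(-478\right) = -174 + \frac{1}{2} \left(- \frac{1}{6}\right) 10 \left(-478\right) = -174 - - \frac{1195}{3} = -174 + \frac{1195}{3} = \frac{673}{3}$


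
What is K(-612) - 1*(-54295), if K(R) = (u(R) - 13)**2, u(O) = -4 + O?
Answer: 449936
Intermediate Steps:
K(R) = (-17 + R)**2 (K(R) = ((-4 + R) - 13)**2 = (-17 + R)**2)
K(-612) - 1*(-54295) = (-17 - 612)**2 - 1*(-54295) = (-629)**2 + 54295 = 395641 + 54295 = 449936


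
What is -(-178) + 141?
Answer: 319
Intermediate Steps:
-(-178) + 141 = -178*(-1) + 141 = 178 + 141 = 319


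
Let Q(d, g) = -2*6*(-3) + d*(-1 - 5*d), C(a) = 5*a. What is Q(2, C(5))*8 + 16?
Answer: 128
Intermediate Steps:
Q(d, g) = 36 + d*(-1 - 5*d) (Q(d, g) = -12*(-3) + d*(-1 - 5*d) = 36 + d*(-1 - 5*d))
Q(2, C(5))*8 + 16 = (36 - 1*2 - 5*2**2)*8 + 16 = (36 - 2 - 5*4)*8 + 16 = (36 - 2 - 20)*8 + 16 = 14*8 + 16 = 112 + 16 = 128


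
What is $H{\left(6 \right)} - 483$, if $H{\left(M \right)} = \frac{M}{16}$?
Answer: $- \frac{3861}{8} \approx -482.63$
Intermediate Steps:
$H{\left(M \right)} = \frac{M}{16}$ ($H{\left(M \right)} = M \frac{1}{16} = \frac{M}{16}$)
$H{\left(6 \right)} - 483 = \frac{1}{16} \cdot 6 - 483 = \frac{3}{8} - 483 = - \frac{3861}{8}$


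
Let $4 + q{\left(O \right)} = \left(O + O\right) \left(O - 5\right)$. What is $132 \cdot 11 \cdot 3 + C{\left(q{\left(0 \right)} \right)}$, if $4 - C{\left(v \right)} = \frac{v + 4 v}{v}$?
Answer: $4355$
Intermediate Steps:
$q{\left(O \right)} = -4 + 2 O \left(-5 + O\right)$ ($q{\left(O \right)} = -4 + \left(O + O\right) \left(O - 5\right) = -4 + 2 O \left(-5 + O\right)$)
$C{\left(v \right)} = -1$ ($C{\left(v \right)} = 4 - \frac{v + 4 v}{v} = 4 - \frac{5 v}{v} = 4 - 5 = -1$)
$132 \cdot 11 \cdot 3 + C{\left(q{\left(0 \right)} \right)} = 132 \cdot 11 \cdot 3 - 1 = 132 \cdot 33 - 1 = 4356 - 1 = 4355$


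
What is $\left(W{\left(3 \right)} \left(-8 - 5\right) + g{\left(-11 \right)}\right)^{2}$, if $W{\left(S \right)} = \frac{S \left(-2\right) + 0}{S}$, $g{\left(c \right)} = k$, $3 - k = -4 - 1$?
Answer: $1156$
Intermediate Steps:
$k = 8$ ($k = 3 - \left(-4 - 1\right) = 3 - -5 = 3 + 5 = 8$)
$g{\left(c \right)} = 8$
$W{\left(S \right)} = -2$ ($W{\left(S \right)} = \frac{- 2 S + 0}{S} = \frac{\left(-2\right) S}{S} = -2$)
$\left(W{\left(3 \right)} \left(-8 - 5\right) + g{\left(-11 \right)}\right)^{2} = \left(- 2 \left(-8 - 5\right) + 8\right)^{2} = \left(\left(-2\right) \left(-13\right) + 8\right)^{2} = \left(26 + 8\right)^{2} = 34^{2} = 1156$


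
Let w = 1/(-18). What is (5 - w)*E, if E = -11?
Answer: -1001/18 ≈ -55.611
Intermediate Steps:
w = -1/18 ≈ -0.055556
(5 - w)*E = (5 - 1*(-1/18))*(-11) = (5 + 1/18)*(-11) = (91/18)*(-11) = -1001/18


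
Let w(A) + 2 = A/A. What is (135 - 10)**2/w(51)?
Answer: -15625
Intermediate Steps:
w(A) = -1 (w(A) = -2 + A/A = -2 + 1 = -1)
(135 - 10)**2/w(51) = (135 - 10)**2/(-1) = 125**2*(-1) = 15625*(-1) = -15625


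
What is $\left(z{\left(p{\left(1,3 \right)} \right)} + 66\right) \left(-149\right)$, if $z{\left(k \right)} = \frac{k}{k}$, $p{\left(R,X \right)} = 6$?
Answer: $-9983$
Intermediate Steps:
$z{\left(k \right)} = 1$
$\left(z{\left(p{\left(1,3 \right)} \right)} + 66\right) \left(-149\right) = \left(1 + 66\right) \left(-149\right) = 67 \left(-149\right) = -9983$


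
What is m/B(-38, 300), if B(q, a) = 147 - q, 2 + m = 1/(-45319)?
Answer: -90639/8384015 ≈ -0.010811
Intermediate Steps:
m = -90639/45319 (m = -2 + 1/(-45319) = -2 - 1/45319 = -90639/45319 ≈ -2.0000)
m/B(-38, 300) = -90639/(45319*(147 - 1*(-38))) = -90639/(45319*(147 + 38)) = -90639/45319/185 = -90639/45319*1/185 = -90639/8384015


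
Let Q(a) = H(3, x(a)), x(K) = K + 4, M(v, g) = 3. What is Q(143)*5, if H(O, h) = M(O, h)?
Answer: 15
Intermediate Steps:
x(K) = 4 + K
H(O, h) = 3
Q(a) = 3
Q(143)*5 = 3*5 = 15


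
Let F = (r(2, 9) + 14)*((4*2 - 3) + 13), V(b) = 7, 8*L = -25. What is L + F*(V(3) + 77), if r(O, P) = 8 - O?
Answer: 241895/8 ≈ 30237.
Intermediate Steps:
L = -25/8 (L = (1/8)*(-25) = -25/8 ≈ -3.1250)
F = 360 (F = ((8 - 1*2) + 14)*((4*2 - 3) + 13) = ((8 - 2) + 14)*((8 - 3) + 13) = (6 + 14)*(5 + 13) = 20*18 = 360)
L + F*(V(3) + 77) = -25/8 + 360*(7 + 77) = -25/8 + 360*84 = -25/8 + 30240 = 241895/8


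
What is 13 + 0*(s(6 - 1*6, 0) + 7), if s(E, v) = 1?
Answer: 13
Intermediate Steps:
13 + 0*(s(6 - 1*6, 0) + 7) = 13 + 0*(1 + 7) = 13 + 0*8 = 13 + 0 = 13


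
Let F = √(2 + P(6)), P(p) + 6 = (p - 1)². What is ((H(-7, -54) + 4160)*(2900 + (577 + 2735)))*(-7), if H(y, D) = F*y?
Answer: -180893440 + 304388*√21 ≈ -1.7950e+8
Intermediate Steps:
P(p) = -6 + (-1 + p)² (P(p) = -6 + (p - 1)² = -6 + (-1 + p)²)
F = √21 (F = √(2 + (-6 + (-1 + 6)²)) = √(2 + (-6 + 5²)) = √(2 + (-6 + 25)) = √(2 + 19) = √21 ≈ 4.5826)
H(y, D) = y*√21 (H(y, D) = √21*y = y*√21)
((H(-7, -54) + 4160)*(2900 + (577 + 2735)))*(-7) = ((-7*√21 + 4160)*(2900 + (577 + 2735)))*(-7) = ((4160 - 7*√21)*(2900 + 3312))*(-7) = ((4160 - 7*√21)*6212)*(-7) = (25841920 - 43484*√21)*(-7) = -180893440 + 304388*√21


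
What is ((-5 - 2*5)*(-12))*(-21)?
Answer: -3780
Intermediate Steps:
((-5 - 2*5)*(-12))*(-21) = ((-5 - 10)*(-12))*(-21) = -15*(-12)*(-21) = 180*(-21) = -3780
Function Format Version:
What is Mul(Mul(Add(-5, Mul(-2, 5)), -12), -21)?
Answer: -3780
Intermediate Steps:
Mul(Mul(Add(-5, Mul(-2, 5)), -12), -21) = Mul(Mul(Add(-5, -10), -12), -21) = Mul(Mul(-15, -12), -21) = Mul(180, -21) = -3780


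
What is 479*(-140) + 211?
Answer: -66849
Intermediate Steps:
479*(-140) + 211 = -67060 + 211 = -66849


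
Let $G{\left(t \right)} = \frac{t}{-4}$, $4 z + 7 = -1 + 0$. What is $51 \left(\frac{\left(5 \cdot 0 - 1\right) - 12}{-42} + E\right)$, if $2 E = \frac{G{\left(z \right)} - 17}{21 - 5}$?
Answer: $- \frac{4709}{448} \approx -10.511$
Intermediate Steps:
$z = -2$ ($z = - \frac{7}{4} + \frac{-1 + 0}{4} = - \frac{7}{4} + \frac{1}{4} \left(-1\right) = - \frac{7}{4} - \frac{1}{4} = -2$)
$G{\left(t \right)} = - \frac{t}{4}$ ($G{\left(t \right)} = t \left(- \frac{1}{4}\right) = - \frac{t}{4}$)
$E = - \frac{33}{64}$ ($E = \frac{\left(\left(- \frac{1}{4}\right) \left(-2\right) - 17\right) \frac{1}{21 - 5}}{2} = \frac{\left(\frac{1}{2} - 17\right) \frac{1}{16}}{2} = \frac{\left(- \frac{33}{2}\right) \frac{1}{16}}{2} = \frac{1}{2} \left(- \frac{33}{32}\right) = - \frac{33}{64} \approx -0.51563$)
$51 \left(\frac{\left(5 \cdot 0 - 1\right) - 12}{-42} + E\right) = 51 \left(\frac{\left(5 \cdot 0 - 1\right) - 12}{-42} - \frac{33}{64}\right) = 51 \left(\left(\left(0 - 1\right) - 12\right) \left(- \frac{1}{42}\right) - \frac{33}{64}\right) = 51 \left(\left(-1 - 12\right) \left(- \frac{1}{42}\right) - \frac{33}{64}\right) = 51 \left(\left(-13\right) \left(- \frac{1}{42}\right) - \frac{33}{64}\right) = 51 \left(\frac{13}{42} - \frac{33}{64}\right) = 51 \left(- \frac{277}{1344}\right) = - \frac{4709}{448}$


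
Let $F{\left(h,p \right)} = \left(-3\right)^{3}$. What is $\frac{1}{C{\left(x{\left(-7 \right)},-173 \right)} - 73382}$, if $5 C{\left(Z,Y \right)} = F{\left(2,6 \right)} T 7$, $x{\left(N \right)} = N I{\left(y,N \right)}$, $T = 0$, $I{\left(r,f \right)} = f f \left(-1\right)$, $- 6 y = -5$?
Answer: $- \frac{1}{73382} \approx -1.3627 \cdot 10^{-5}$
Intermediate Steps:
$F{\left(h,p \right)} = -27$
$y = \frac{5}{6}$ ($y = \left(- \frac{1}{6}\right) \left(-5\right) = \frac{5}{6} \approx 0.83333$)
$I{\left(r,f \right)} = - f^{2}$ ($I{\left(r,f \right)} = f^{2} \left(-1\right) = - f^{2}$)
$x{\left(N \right)} = - N^{3}$ ($x{\left(N \right)} = N \left(- N^{2}\right) = - N^{3}$)
$C{\left(Z,Y \right)} = 0$ ($C{\left(Z,Y \right)} = \frac{\left(-27\right) 0 \cdot 7}{5} = \frac{\left(-27\right) 0}{5} = \frac{1}{5} \cdot 0 = 0$)
$\frac{1}{C{\left(x{\left(-7 \right)},-173 \right)} - 73382} = \frac{1}{0 - 73382} = \frac{1}{-73382} = - \frac{1}{73382}$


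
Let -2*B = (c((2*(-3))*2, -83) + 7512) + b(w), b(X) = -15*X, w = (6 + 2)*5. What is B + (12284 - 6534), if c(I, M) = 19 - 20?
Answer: 4589/2 ≈ 2294.5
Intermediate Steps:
w = 40 (w = 8*5 = 40)
c(I, M) = -1
B = -6911/2 (B = -((-1 + 7512) - 15*40)/2 = -(7511 - 600)/2 = -½*6911 = -6911/2 ≈ -3455.5)
B + (12284 - 6534) = -6911/2 + (12284 - 6534) = -6911/2 + 5750 = 4589/2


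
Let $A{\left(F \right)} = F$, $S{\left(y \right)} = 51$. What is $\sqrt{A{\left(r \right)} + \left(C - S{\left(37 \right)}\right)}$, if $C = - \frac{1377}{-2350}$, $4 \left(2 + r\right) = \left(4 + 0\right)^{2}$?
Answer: $\frac{i \sqrt{10694662}}{470} \approx 6.958 i$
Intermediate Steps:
$r = 2$ ($r = -2 + \frac{\left(4 + 0\right)^{2}}{4} = -2 + \frac{4^{2}}{4} = -2 + \frac{1}{4} \cdot 16 = -2 + 4 = 2$)
$C = \frac{1377}{2350}$ ($C = \left(-1377\right) \left(- \frac{1}{2350}\right) = \frac{1377}{2350} \approx 0.58596$)
$\sqrt{A{\left(r \right)} + \left(C - S{\left(37 \right)}\right)} = \sqrt{2 + \left(\frac{1377}{2350} - 51\right)} = \sqrt{2 - \frac{118473}{2350}} = \sqrt{- \frac{113773}{2350}} = \frac{i \sqrt{10694662}}{470}$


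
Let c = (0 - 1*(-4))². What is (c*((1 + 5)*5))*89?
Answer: 42720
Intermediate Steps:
c = 16 (c = (0 + 4)² = 4² = 16)
(c*((1 + 5)*5))*89 = (16*((1 + 5)*5))*89 = (16*(6*5))*89 = (16*30)*89 = 480*89 = 42720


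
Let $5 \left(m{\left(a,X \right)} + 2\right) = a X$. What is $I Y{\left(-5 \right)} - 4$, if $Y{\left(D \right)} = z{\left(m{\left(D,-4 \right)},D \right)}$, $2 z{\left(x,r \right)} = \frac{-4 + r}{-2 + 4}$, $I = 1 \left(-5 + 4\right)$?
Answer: $- \frac{7}{4} \approx -1.75$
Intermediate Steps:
$I = -1$ ($I = 1 \left(-1\right) = -1$)
$m{\left(a,X \right)} = -2 + \frac{X a}{5}$ ($m{\left(a,X \right)} = -2 + \frac{a X}{5} = -2 + \frac{X a}{5}$)
$z{\left(x,r \right)} = -1 + \frac{r}{4}$ ($z{\left(x,r \right)} = \frac{\left(-4 + r\right) \frac{1}{-2 + 4}}{2} = \frac{\left(-4 + r\right) \frac{1}{2}}{2} = \frac{-2 + \frac{r}{2}}{2} = -1 + \frac{r}{4}$)
$Y{\left(D \right)} = -1 + \frac{D}{4}$
$I Y{\left(-5 \right)} - 4 = - (-1 + \frac{1}{4} \left(-5\right)) - 4 = - (-1 - \frac{5}{4}) - 4 = \left(-1\right) \left(- \frac{9}{4}\right) - 4 = \frac{9}{4} - 4 = - \frac{7}{4}$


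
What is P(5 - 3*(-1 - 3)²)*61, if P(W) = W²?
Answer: 112789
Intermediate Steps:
P(5 - 3*(-1 - 3)²)*61 = (5 - 3*(-1 - 3)²)²*61 = (5 - 3*(-4)²)²*61 = (5 - 3*16)²*61 = (5 - 48)²*61 = (-43)²*61 = 1849*61 = 112789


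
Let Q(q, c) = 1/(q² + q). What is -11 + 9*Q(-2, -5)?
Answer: -13/2 ≈ -6.5000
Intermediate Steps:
Q(q, c) = 1/(q + q²)
-11 + 9*Q(-2, -5) = -11 + 9*(1/((-2)*(1 - 2))) = -11 + 9*(-½/(-1)) = -11 + 9*(-½*(-1)) = -11 + 9*(½) = -11 + 9/2 = -13/2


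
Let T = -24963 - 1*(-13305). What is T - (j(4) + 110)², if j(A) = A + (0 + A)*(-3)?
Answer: -22062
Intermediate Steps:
T = -11658 (T = -24963 + 13305 = -11658)
j(A) = -2*A (j(A) = A + A*(-3) = A - 3*A = -2*A)
T - (j(4) + 110)² = -11658 - (-2*4 + 110)² = -11658 - (-8 + 110)² = -11658 - 1*102² = -11658 - 1*10404 = -11658 - 10404 = -22062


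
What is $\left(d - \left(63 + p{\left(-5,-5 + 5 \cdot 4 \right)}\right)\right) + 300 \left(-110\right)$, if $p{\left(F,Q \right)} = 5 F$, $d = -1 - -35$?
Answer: $-33004$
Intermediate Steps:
$d = 34$ ($d = -1 + 35 = 34$)
$\left(d - \left(63 + p{\left(-5,-5 + 5 \cdot 4 \right)}\right)\right) + 300 \left(-110\right) = \left(34 - \left(63 + 5 \left(-5\right)\right)\right) + 300 \left(-110\right) = \left(34 - \left(63 - 25\right)\right) - 33000 = \left(34 - 38\right) - 33000 = -4 - 33000 = -33004$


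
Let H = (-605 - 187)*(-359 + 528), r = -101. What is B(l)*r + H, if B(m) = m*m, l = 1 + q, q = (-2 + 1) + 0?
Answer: -133848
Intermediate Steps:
q = -1 (q = -1 + 0 = -1)
l = 0 (l = 1 - 1 = 0)
B(m) = m²
H = -133848 (H = -792*169 = -133848)
B(l)*r + H = 0²*(-101) - 133848 = 0*(-101) - 133848 = 0 - 133848 = -133848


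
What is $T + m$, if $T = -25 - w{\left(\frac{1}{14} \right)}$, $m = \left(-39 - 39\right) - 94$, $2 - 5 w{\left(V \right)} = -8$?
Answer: $-199$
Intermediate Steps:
$w{\left(V \right)} = 2$ ($w{\left(V \right)} = \frac{2}{5} - - \frac{8}{5} = \frac{2}{5} + \frac{8}{5} = 2$)
$m = -172$ ($m = -78 - 94 = -172$)
$T = -27$ ($T = -25 - 2 = -27$)
$T + m = -27 - 172 = -199$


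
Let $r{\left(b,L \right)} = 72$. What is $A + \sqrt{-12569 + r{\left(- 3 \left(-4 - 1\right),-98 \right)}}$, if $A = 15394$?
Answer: $15394 + i \sqrt{12497} \approx 15394.0 + 111.79 i$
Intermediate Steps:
$A + \sqrt{-12569 + r{\left(- 3 \left(-4 - 1\right),-98 \right)}} = 15394 + \sqrt{-12569 + 72} = 15394 + \sqrt{-12497} = 15394 + i \sqrt{12497}$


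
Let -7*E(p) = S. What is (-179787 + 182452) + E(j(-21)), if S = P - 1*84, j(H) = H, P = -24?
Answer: 18763/7 ≈ 2680.4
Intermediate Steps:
S = -108 (S = -24 - 1*84 = -24 - 84 = -108)
E(p) = 108/7 (E(p) = -1/7*(-108) = 108/7)
(-179787 + 182452) + E(j(-21)) = (-179787 + 182452) + 108/7 = 2665 + 108/7 = 18763/7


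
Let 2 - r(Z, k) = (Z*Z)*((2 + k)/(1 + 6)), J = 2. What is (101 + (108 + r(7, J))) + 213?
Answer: 396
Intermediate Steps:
r(Z, k) = 2 - Z**2*(2/7 + k/7) (r(Z, k) = 2 - Z*Z*(2 + k)/(1 + 6) = 2 - Z**2*(2 + k)/7 = 2 - Z**2*(2 + k)*(1/7) = 2 - Z**2*(2/7 + k/7))
(101 + (108 + r(7, J))) + 213 = (101 + (108 + (2 - 2/7*7**2 - 1/7*2*7**2))) + 213 = (101 + (108 + (2 - 2/7*49 - 1/7*2*49))) + 213 = (101 + (108 + (2 - 14 - 14))) + 213 = (101 + (108 - 26)) + 213 = (101 + 82) + 213 = 183 + 213 = 396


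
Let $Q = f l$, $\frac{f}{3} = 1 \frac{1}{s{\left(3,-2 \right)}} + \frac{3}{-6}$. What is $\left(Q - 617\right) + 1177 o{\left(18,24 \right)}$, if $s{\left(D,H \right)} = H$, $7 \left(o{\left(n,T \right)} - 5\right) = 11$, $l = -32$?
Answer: $\frac{50495}{7} \approx 7213.6$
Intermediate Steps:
$o{\left(n,T \right)} = \frac{46}{7}$ ($o{\left(n,T \right)} = 5 + \frac{1}{7} \cdot 11 = 5 + \frac{11}{7} = \frac{46}{7}$)
$f = -3$ ($f = 3 \left(1 \frac{1}{-2} + \frac{3}{-6}\right) = 3 \left(1 \left(- \frac{1}{2}\right) + 3 \left(- \frac{1}{6}\right)\right) = 3 \left(- \frac{1}{2} - \frac{1}{2}\right) = 3 \left(-1\right) = -3$)
$Q = 96$ ($Q = \left(-3\right) \left(-32\right) = 96$)
$\left(Q - 617\right) + 1177 o{\left(18,24 \right)} = \left(96 - 617\right) + 1177 \cdot \frac{46}{7} = -521 + \frac{54142}{7} = \frac{50495}{7}$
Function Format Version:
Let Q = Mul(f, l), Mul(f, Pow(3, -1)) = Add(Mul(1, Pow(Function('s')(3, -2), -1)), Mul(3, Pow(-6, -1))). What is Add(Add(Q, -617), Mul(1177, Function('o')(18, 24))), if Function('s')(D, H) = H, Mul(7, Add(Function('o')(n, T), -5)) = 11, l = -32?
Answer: Rational(50495, 7) ≈ 7213.6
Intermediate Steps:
Function('o')(n, T) = Rational(46, 7) (Function('o')(n, T) = Add(5, Mul(Rational(1, 7), 11)) = Add(5, Rational(11, 7)) = Rational(46, 7))
f = -3 (f = Mul(3, Add(Mul(1, Pow(-2, -1)), Mul(3, Pow(-6, -1)))) = Mul(3, Add(Mul(1, Rational(-1, 2)), Mul(3, Rational(-1, 6)))) = Mul(3, Add(Rational(-1, 2), Rational(-1, 2))) = Mul(3, -1) = -3)
Q = 96 (Q = Mul(-3, -32) = 96)
Add(Add(Q, -617), Mul(1177, Function('o')(18, 24))) = Add(Add(96, -617), Mul(1177, Rational(46, 7))) = Add(-521, Rational(54142, 7)) = Rational(50495, 7)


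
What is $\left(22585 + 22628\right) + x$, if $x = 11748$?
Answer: $56961$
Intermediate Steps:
$\left(22585 + 22628\right) + x = \left(22585 + 22628\right) + 11748 = 45213 + 11748 = 56961$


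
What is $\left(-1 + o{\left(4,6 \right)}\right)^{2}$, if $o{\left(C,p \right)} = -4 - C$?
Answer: $81$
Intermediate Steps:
$\left(-1 + o{\left(4,6 \right)}\right)^{2} = \left(-1 - 8\right)^{2} = \left(-9\right)^{2} = 81$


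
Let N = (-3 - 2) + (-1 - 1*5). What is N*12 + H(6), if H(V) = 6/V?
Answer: -131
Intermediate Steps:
N = -11 (N = -5 + (-1 - 5) = -5 - 6 = -11)
N*12 + H(6) = -11*12 + 6/6 = -132 + 6*(1/6) = -132 + 1 = -131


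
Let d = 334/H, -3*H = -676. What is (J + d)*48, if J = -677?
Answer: -5479800/169 ≈ -32425.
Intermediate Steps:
H = 676/3 (H = -1/3*(-676) = 676/3 ≈ 225.33)
d = 501/338 (d = 334/(676/3) = 334*(3/676) = 501/338 ≈ 1.4822)
(J + d)*48 = (-677 + 501/338)*48 = -228325/338*48 = -5479800/169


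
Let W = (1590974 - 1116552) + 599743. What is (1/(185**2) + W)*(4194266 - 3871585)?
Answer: 11862817479914806/34225 ≈ 3.4661e+11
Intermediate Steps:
W = 1074165 (W = 474422 + 599743 = 1074165)
(1/(185**2) + W)*(4194266 - 3871585) = (1/(185**2) + 1074165)*(4194266 - 3871585) = (1/34225 + 1074165)*322681 = (36763297126/34225)*322681 = 11862817479914806/34225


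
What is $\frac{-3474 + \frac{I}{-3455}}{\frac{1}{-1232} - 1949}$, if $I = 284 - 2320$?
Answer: $\frac{14784781088}{8296038895} \approx 1.7822$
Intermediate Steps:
$I = -2036$
$\frac{-3474 + \frac{I}{-3455}}{\frac{1}{-1232} - 1949} = \frac{-3474 - \frac{2036}{-3455}}{\frac{1}{-1232} - 1949} = \frac{-3474 - - \frac{2036}{3455}}{- \frac{1}{1232} - 1949} = \frac{-3474 + \frac{2036}{3455}}{- \frac{2401169}{1232}} = \left(- \frac{12000634}{3455}\right) \left(- \frac{1232}{2401169}\right) = \frac{14784781088}{8296038895}$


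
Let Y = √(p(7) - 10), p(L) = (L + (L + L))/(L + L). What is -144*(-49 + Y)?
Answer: 7056 - 72*I*√34 ≈ 7056.0 - 419.83*I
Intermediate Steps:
p(L) = 3/2 (p(L) = (L + 2*L)/((2*L)) = (3*L)*(1/(2*L)) = 3/2)
Y = I*√34/2 (Y = √(3/2 - 10) = √(-17/2) = I*√34/2 ≈ 2.9155*I)
-144*(-49 + Y) = -144*(-49 + I*√34/2) = 7056 - 72*I*√34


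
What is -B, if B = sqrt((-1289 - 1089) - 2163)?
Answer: -I*sqrt(4541) ≈ -67.387*I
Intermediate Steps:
B = I*sqrt(4541) (B = sqrt(-2378 - 2163) = sqrt(-4541) = I*sqrt(4541) ≈ 67.387*I)
-B = -I*sqrt(4541)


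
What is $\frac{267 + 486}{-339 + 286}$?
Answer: $- \frac{753}{53} \approx -14.208$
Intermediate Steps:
$\frac{267 + 486}{-339 + 286} = \frac{753}{-53} = 753 \left(- \frac{1}{53}\right) = - \frac{753}{53}$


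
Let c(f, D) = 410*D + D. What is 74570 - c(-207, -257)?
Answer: 180197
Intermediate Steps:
c(f, D) = 411*D
74570 - c(-207, -257) = 74570 - 411*(-257) = 74570 - 1*(-105627) = 74570 + 105627 = 180197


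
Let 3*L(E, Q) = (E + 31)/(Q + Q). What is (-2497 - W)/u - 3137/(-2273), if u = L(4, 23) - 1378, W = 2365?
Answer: 2121517661/432163217 ≈ 4.9091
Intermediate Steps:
L(E, Q) = (31 + E)/(6*Q) (L(E, Q) = ((E + 31)/(Q + Q))/3 = ((31 + E)/((2*Q)))/3 = ((31 + E)*(1/(2*Q)))/3 = ((31 + E)/(2*Q))/3 = (31 + E)/(6*Q))
u = -190129/138 (u = (⅙)*(31 + 4)/23 - 1378 = (⅙)*(1/23)*35 - 1378 = 35/138 - 1378 = -190129/138 ≈ -1377.7)
(-2497 - W)/u - 3137/(-2273) = (-2497 - 1*2365)/(-190129/138) - 3137/(-2273) = (-2497 - 2365)*(-138/190129) - 3137*(-1/2273) = -4862*(-138/190129) + 3137/2273 = 670956/190129 + 3137/2273 = 2121517661/432163217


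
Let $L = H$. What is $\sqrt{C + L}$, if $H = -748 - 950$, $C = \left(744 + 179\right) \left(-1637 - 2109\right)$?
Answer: $2 i \sqrt{864814} \approx 1859.9 i$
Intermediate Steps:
$C = -3457558$ ($C = 923 \left(-3746\right) = -3457558$)
$H = -1698$
$L = -1698$
$\sqrt{C + L} = \sqrt{-3457558 - 1698} = \sqrt{-3459256} = 2 i \sqrt{864814}$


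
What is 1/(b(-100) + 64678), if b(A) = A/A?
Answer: 1/64679 ≈ 1.5461e-5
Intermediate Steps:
b(A) = 1
1/(b(-100) + 64678) = 1/(1 + 64678) = 1/64679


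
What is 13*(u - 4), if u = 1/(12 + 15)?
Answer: -1391/27 ≈ -51.518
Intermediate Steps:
u = 1/27 ≈ 0.037037
13*(u - 4) = 13*(1/27 - 4) = 13*(-107/27) = -1391/27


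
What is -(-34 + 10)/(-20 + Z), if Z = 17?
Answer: -8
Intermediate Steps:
-(-34 + 10)/(-20 + Z) = -(-34 + 10)/(-20 + 17) = -(-24)/(-3) = -(-24)*(-1)/3 = -1*8 = -8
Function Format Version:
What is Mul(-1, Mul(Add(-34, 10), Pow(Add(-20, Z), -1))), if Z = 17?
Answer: -8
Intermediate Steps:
Mul(-1, Mul(Add(-34, 10), Pow(Add(-20, Z), -1))) = Mul(-1, Mul(Add(-34, 10), Pow(Add(-20, 17), -1))) = Mul(-1, Mul(-24, Pow(-3, -1))) = Mul(-1, Mul(-24, Rational(-1, 3))) = Mul(-1, 8) = -8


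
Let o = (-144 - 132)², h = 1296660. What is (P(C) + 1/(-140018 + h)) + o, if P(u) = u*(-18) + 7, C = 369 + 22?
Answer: 79976011091/1156642 ≈ 69145.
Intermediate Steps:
C = 391
o = 76176 (o = (-276)² = 76176)
P(u) = 7 - 18*u (P(u) = -18*u + 7 = 7 - 18*u)
(P(C) + 1/(-140018 + h)) + o = ((7 - 18*391) + 1/(-140018 + 1296660)) + 76176 = ((7 - 7038) + 1/1156642) + 76176 = (-7031 + 1/1156642) + 76176 = -8132349901/1156642 + 76176 = 79976011091/1156642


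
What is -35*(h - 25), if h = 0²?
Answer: 875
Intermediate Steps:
h = 0
-35*(h - 25) = -35*(0 - 25) = -35*(-25) = 875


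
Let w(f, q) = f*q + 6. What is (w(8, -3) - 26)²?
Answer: 1936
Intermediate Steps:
w(f, q) = 6 + f*q
(w(8, -3) - 26)² = ((6 + 8*(-3)) - 26)² = ((6 - 24) - 26)² = (-18 - 26)² = (-44)² = 1936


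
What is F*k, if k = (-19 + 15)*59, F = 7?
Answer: -1652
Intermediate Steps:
k = -236 (k = -4*59 = -236)
F*k = 7*(-236) = -1652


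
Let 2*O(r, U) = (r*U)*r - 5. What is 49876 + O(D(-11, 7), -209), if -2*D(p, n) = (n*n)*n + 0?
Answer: -24189653/8 ≈ -3.0237e+6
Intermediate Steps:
D(p, n) = -n³/2 (D(p, n) = -((n*n)*n + 0)/2 = -(n²*n + 0)/2 = -(n³ + 0)/2 = -n³/2)
O(r, U) = -5/2 + U*r²/2 (O(r, U) = ((r*U)*r - 5)/2 = ((U*r)*r - 5)/2 = (U*r² - 5)/2 = (-5 + U*r²)/2 = -5/2 + U*r²/2)
49876 + O(D(-11, 7), -209) = 49876 + (-5/2 + (½)*(-209)*(-½*7³)²) = 49876 + (-5/2 + (½)*(-209)*(-½*343)²) = 49876 + (-5/2 + (½)*(-209)*(-343/2)²) = 49876 + (-5/2 + (½)*(-209)*(117649/4)) = 49876 + (-5/2 - 24588641/8) = 49876 - 24588661/8 = -24189653/8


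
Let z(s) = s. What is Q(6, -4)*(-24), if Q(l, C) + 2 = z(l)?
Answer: -96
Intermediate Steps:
Q(l, C) = -2 + l
Q(6, -4)*(-24) = (-2 + 6)*(-24) = 4*(-24) = -96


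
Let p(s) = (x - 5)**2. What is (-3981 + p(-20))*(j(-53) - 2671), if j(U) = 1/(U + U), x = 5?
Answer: 1127128587/106 ≈ 1.0633e+7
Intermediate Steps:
p(s) = 0 (p(s) = (5 - 5)**2 = 0**2 = 0)
j(U) = 1/(2*U)
(-3981 + p(-20))*(j(-53) - 2671) = (-3981 + 0)*((1/2)/(-53) - 2671) = -3981*((1/2)*(-1/53) - 2671) = -3981*(-1/106 - 2671) = -3981*(-283127/106) = 1127128587/106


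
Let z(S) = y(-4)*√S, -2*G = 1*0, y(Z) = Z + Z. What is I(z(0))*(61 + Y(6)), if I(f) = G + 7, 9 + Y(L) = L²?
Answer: 616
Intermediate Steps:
y(Z) = 2*Z
G = 0 (G = -0/2 = -½*0 = 0)
z(S) = -8*√S (z(S) = (2*(-4))*√S = -8*√S)
Y(L) = -9 + L²
I(f) = 7 (I(f) = 0 + 7 = 7)
I(z(0))*(61 + Y(6)) = 7*(61 + (-9 + 6²)) = 7*(61 + (-9 + 36)) = 7*(61 + 27) = 7*88 = 616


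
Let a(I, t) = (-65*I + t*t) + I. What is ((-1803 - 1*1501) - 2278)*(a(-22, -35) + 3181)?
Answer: -32453748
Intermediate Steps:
a(I, t) = t² - 64*I (a(I, t) = (-65*I + t²) + I = (t² - 65*I) + I = t² - 64*I)
((-1803 - 1*1501) - 2278)*(a(-22, -35) + 3181) = ((-1803 - 1*1501) - 2278)*(((-35)² - 64*(-22)) + 3181) = ((-1803 - 1501) - 2278)*((1225 + 1408) + 3181) = (-3304 - 2278)*(2633 + 3181) = -5582*5814 = -32453748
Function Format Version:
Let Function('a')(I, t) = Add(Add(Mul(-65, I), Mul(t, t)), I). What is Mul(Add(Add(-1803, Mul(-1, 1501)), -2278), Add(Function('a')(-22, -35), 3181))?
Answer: -32453748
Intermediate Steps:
Function('a')(I, t) = Add(Pow(t, 2), Mul(-64, I)) (Function('a')(I, t) = Add(Add(Mul(-65, I), Pow(t, 2)), I) = Add(Add(Pow(t, 2), Mul(-65, I)), I) = Add(Pow(t, 2), Mul(-64, I)))
Mul(Add(Add(-1803, Mul(-1, 1501)), -2278), Add(Function('a')(-22, -35), 3181)) = Mul(Add(Add(-1803, Mul(-1, 1501)), -2278), Add(Add(Pow(-35, 2), Mul(-64, -22)), 3181)) = Mul(Add(Add(-1803, -1501), -2278), Add(Add(1225, 1408), 3181)) = Mul(Add(-3304, -2278), Add(2633, 3181)) = Mul(-5582, 5814) = -32453748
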